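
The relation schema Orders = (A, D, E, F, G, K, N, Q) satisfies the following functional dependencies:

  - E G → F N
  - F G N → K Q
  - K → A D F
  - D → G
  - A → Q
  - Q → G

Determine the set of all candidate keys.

{A, E}, {D, E}, {E, G}, {E, K}, {E, Q}

Attribute E never appears on the right-hand side of any dependency, so E must belong to every candidate key.
{E}⁺ = {E}, which is not all of the schema, so we must add further attributes.
{A, E}⁺: A→Q adds Q; Q→G adds G; EG→FN adds F, N; FGN→KQ adds K; K→ADF adds D → {A, D, E, F, G, K, N, Q}.
{D, E}⁺: D→G adds G; EG→FN adds F, N; FGN→KQ adds K, Q; K→ADF adds A → {A, D, E, F, G, K, N, Q}.
{E, G}⁺: EG→FN adds F, N; FGN→KQ adds K, Q; K→ADF adds A, D → {A, D, E, F, G, K, N, Q}.
{E, K}⁺: K→ADF adds A, D, F; D→G adds G; A→Q adds Q; EG→FN adds N → {A, D, E, F, G, K, N, Q}.
{E, Q}⁺: Q→G adds G; EG→FN adds F, N; FGN→KQ adds K; K→ADF adds A, D → {A, D, E, F, G, K, N, Q}.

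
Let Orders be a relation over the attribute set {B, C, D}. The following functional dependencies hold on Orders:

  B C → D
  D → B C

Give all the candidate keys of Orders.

(D); (B, C)

{D}⁺: D→BC adds B, C → {B, C, D}.
{B, C}⁺: BC→D adds D → {B, C, D}. Minimal: {C}⁺ = {C}; {B}⁺ = {B} — none reach the full schema.
Any other superkey contains one of these as a subset, so there are no further candidate keys.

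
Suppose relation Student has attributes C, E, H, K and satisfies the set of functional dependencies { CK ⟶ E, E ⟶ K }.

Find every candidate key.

Attributes C, H never appear on any right-hand side, so every candidate key must contain {C, H}.
{C, H}⁺ = {C, H}, which is not all of the schema, so we must add further attributes.
{C, E, H}⁺: E→K adds K → {C, E, H, K}. Minimal: {E, H}⁺ = {E, H, K}; {C, H}⁺ = {C, H}; {C, E}⁺ = {C, E, K} — none reach the full schema.
{C, H, K}⁺: CK→E adds E → {C, E, H, K}. Minimal: {H, K}⁺ = {H, K}; {C, K}⁺ = {C, E, K}; {C, H}⁺ = {C, H} — none reach the full schema.

{C, E, H}, {C, H, K}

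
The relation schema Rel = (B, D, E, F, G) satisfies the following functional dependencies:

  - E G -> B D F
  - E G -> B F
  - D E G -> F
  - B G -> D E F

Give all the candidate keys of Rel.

{B, G}⁺: BG→DEF adds D, E, F → {B, D, E, F, G}. Minimal: {G}⁺ = {G}; {B}⁺ = {B} — none reach the full schema.
{E, G}⁺: EG→BDF adds B, D, F → {B, D, E, F, G}. Minimal: {G}⁺ = {G}; {E}⁺ = {E} — none reach the full schema.
Any other superkey contains one of these as a subset, so there are no further candidate keys.

{B, G}, {E, G}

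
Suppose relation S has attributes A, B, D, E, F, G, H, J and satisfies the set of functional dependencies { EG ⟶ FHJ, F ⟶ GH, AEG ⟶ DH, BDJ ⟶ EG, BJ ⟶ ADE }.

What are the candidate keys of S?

{B, J}, {B, E, F}, {B, E, G}

Attribute B never appears on the right-hand side of any dependency, so B must belong to every candidate key.
{B}⁺ = {B}, which is not all of the schema, so we must add further attributes.
{B, J}⁺: BJ→ADE adds A, D, E; BDJ→EG adds G; EG→FHJ adds F, H → {A, B, D, E, F, G, H, J}.
{B, E, F}⁺: F→GH adds G, H; EG→FHJ adds J; BJ→ADE adds A, D → {A, B, D, E, F, G, H, J}.
{B, E, G}⁺: EG→FHJ adds F, H, J; BJ→ADE adds A, D → {A, B, D, E, F, G, H, J}.
Any other superkey contains one of these as a subset, so there are no further candidate keys.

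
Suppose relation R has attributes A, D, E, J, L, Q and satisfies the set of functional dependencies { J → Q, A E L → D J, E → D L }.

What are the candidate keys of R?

{A, E}

Attributes A, E never appear on any right-hand side, so every candidate key must contain {A, E}.
{A, E}⁺ = {A, D, E, J, L, Q}, which is all of the schema, so {A, E} is the only candidate key.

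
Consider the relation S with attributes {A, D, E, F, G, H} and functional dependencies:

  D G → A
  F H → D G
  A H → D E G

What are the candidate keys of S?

{F, H}

Attributes F, H never appear on any right-hand side, so every candidate key must contain {F, H}.
{F, H}⁺ = {A, D, E, F, G, H}, which is all of the schema, so {F, H} is the only candidate key.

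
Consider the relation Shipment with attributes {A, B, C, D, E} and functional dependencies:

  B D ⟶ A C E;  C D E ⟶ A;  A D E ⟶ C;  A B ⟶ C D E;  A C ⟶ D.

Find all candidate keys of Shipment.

Attribute B never appears on the right-hand side of any dependency, so B must belong to every candidate key.
{B}⁺ = {B}, which is not all of the schema, so we must add further attributes.
{A, B}⁺: AB→CDE adds C, D, E → {A, B, C, D, E}. Minimal: {B}⁺ = {B}; {A}⁺ = {A} — none reach the full schema.
{B, D}⁺: BD→ACE adds A, C, E → {A, B, C, D, E}. Minimal: {D}⁺ = {D}; {B}⁺ = {B} — none reach the full schema.
Any other superkey contains one of these as a subset, so there are no further candidate keys.

{A, B}, {B, D}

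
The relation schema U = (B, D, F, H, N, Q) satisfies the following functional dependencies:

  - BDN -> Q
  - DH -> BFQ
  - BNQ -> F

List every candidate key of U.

{D, H, N}⁺: DH→BFQ adds B, F, Q → {B, D, F, H, N, Q}. Minimal: {H, N}⁺ = {H, N}; {D, N}⁺ = {D, N}; {D, H}⁺ = {B, D, F, H, Q} — none reach the full schema.
No other minimal superkey exists.

DHN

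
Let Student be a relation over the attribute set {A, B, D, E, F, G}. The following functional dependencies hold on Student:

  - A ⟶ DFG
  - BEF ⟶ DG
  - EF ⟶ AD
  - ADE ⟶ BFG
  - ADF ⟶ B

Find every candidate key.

(A, E); (E, F)

Attribute E never appears on the right-hand side of any dependency, so E must belong to every candidate key.
{E}⁺ = {E}, which is not all of the schema, so we must add further attributes.
{A, E}⁺: A→DFG adds D, F, G; ADE→BFG adds B → {A, B, D, E, F, G}. Minimal: {E}⁺ = {E}; {A}⁺ = {A, B, D, F, G} — none reach the full schema.
{E, F}⁺: EF→AD adds A, D; ADE→BFG adds B, G → {A, B, D, E, F, G}. Minimal: {F}⁺ = {F}; {E}⁺ = {E} — none reach the full schema.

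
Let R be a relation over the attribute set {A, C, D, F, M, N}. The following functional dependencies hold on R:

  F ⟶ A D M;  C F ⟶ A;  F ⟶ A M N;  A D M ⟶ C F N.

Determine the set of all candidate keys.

F, ADM

{F}⁺: F→ADM adds A, D, M; F→AMN adds N; ADM→CFN adds C → {A, C, D, F, M, N}.
{A, D, M}⁺: ADM→CFN adds C, F, N → {A, C, D, F, M, N}.
Any other superkey contains one of these as a subset, so there are no further candidate keys.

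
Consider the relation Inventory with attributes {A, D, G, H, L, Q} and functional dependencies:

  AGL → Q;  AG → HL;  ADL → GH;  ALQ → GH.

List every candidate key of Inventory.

(A, D, G); (A, D, L)

Attributes A, D never appear on any right-hand side, so every candidate key must contain {A, D}.
{A, D}⁺ = {A, D}, which is not all of the schema, so we must add further attributes.
{A, D, G}⁺: AG→HL adds H, L; AGL→Q adds Q → {A, D, G, H, L, Q}. Minimal: {D, G}⁺ = {D, G}; {A, G}⁺ = {A, G, H, L, Q}; {A, D}⁺ = {A, D} — none reach the full schema.
{A, D, L}⁺: ADL→GH adds G, H; AGL→Q adds Q → {A, D, G, H, L, Q}. Minimal: {D, L}⁺ = {D, L}; {A, L}⁺ = {A, L}; {A, D}⁺ = {A, D} — none reach the full schema.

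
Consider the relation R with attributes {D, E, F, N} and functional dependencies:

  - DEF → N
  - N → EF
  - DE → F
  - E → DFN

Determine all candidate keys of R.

{E}⁺: E→DFN adds D, F, N → {D, E, F, N}.
{N}⁺: N→EF adds E, F; E→DFN adds D → {D, E, F, N}.

{E}, {N}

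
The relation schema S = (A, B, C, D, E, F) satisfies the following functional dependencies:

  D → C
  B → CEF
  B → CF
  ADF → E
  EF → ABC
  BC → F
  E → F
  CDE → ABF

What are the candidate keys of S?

Attribute D never appears on the right-hand side of any dependency, so D must belong to every candidate key.
{D}⁺ = {C, D}, which is not all of the schema, so we must add further attributes.
{B, D}⁺: D→C adds C; B→CEF adds E, F; EF→ABC adds A → {A, B, C, D, E, F}. Minimal: {D}⁺ = {C, D}; {B}⁺ = {A, B, C, E, F} — none reach the full schema.
{D, E}⁺: D→C adds C; E→F adds F; CDE→ABF adds A, B → {A, B, C, D, E, F}. Minimal: {E}⁺ = {A, B, C, E, F}; {D}⁺ = {C, D} — none reach the full schema.
{A, D, F}⁺: D→C adds C; ADF→E adds E; EF→ABC adds B → {A, B, C, D, E, F}. Minimal: {D, F}⁺ = {C, D, F}; {A, F}⁺ = {A, F}; {A, D}⁺ = {A, C, D} — none reach the full schema.

{B, D}, {D, E}, {A, D, F}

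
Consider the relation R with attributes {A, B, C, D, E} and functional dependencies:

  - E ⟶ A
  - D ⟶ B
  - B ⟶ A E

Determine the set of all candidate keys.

Attributes C, D never appear on any right-hand side, so every candidate key must contain {C, D}.
{C, D}⁺ = {A, B, C, D, E}, which is all of the schema, so {C, D} is the only candidate key.

{C, D}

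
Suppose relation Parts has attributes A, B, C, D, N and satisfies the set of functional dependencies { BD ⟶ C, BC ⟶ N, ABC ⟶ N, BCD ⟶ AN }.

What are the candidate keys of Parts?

Attributes B, D never appear on any right-hand side, so every candidate key must contain {B, D}.
{B, D}⁺ = {A, B, C, D, N}, which is all of the schema, so {B, D} is the only candidate key.

BD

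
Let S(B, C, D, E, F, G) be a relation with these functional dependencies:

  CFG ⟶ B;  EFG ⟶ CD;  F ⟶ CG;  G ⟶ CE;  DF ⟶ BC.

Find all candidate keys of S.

Attribute F never appears on the right-hand side of any dependency, so F must belong to every candidate key.
{F}⁺ = {B, C, D, E, F, G}, which is all of the schema, so {F} is the only candidate key.

F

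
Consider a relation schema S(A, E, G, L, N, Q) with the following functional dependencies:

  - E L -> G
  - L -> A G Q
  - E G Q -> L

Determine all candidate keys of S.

Attributes E, N never appear on any right-hand side, so every candidate key must contain {E, N}.
{E, N}⁺ = {E, N}, which is not all of the schema, so we must add further attributes.
{E, L, N}⁺: EL→G adds G; L→AGQ adds A, Q → {A, E, G, L, N, Q}.
{E, G, N, Q}⁺: EGQ→L adds L; L→AGQ adds A → {A, E, G, L, N, Q}.
Any other superkey contains one of these as a subset, so there are no further candidate keys.

{E, L, N}; {E, G, N, Q}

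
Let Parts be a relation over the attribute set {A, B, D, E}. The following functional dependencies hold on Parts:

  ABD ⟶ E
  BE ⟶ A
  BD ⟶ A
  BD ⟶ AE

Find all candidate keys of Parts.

{B, D}⁺: BD→A adds A; BD→AE adds E → {A, B, D, E}. Minimal: {D}⁺ = {D}; {B}⁺ = {B} — none reach the full schema.
No other minimal superkey exists.

(B, D)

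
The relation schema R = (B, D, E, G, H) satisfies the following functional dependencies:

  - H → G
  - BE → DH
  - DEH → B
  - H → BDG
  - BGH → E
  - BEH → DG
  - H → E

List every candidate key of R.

{H}⁺: H→G adds G; H→BDG adds B, D; BGH→E adds E → {B, D, E, G, H}.
{B, E}⁺: BE→DH adds D, H; H→BDG adds G → {B, D, E, G, H}. Minimal: {E}⁺ = {E}; {B}⁺ = {B} — none reach the full schema.
Any other superkey contains one of these as a subset, so there are no further candidate keys.

{H}, {B, E}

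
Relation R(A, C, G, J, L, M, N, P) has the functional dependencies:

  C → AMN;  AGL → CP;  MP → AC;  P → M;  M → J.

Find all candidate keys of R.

AGL, CGL, GLP

Attributes G, L never appear on any right-hand side, so every candidate key must contain {G, L}.
{G, L}⁺ = {G, L}, which is not all of the schema, so we must add further attributes.
{A, G, L}⁺: AGL→CP adds C, P; P→M adds M; M→J adds J; C→AMN adds N → {A, C, G, J, L, M, N, P}. Minimal: {G, L}⁺ = {G, L}; {A, L}⁺ = {A, L}; {A, G}⁺ = {A, G} — none reach the full schema.
{C, G, L}⁺: C→AMN adds A, M, N; AGL→CP adds P; M→J adds J → {A, C, G, J, L, M, N, P}. Minimal: {G, L}⁺ = {G, L}; {C, L}⁺ = {A, C, J, L, M, N}; {C, G}⁺ = {A, C, G, J, M, N} — none reach the full schema.
{G, L, P}⁺: P→M adds M; M→J adds J; MP→AC adds A, C; C→AMN adds N → {A, C, G, J, L, M, N, P}. Minimal: {L, P}⁺ = {A, C, J, L, M, N, P}; {G, P}⁺ = {A, C, G, J, M, N, P}; {G, L}⁺ = {G, L} — none reach the full schema.
Any other superkey contains one of these as a subset, so there are no further candidate keys.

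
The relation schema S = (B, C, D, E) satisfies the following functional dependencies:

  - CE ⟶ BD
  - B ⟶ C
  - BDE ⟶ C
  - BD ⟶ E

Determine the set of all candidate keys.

{B, D}, {B, E}, {C, E}

{B, D}⁺: B→C adds C; BD→E adds E → {B, C, D, E}. Minimal: {D}⁺ = {D}; {B}⁺ = {B, C} — none reach the full schema.
{B, E}⁺: B→C adds C; CE→BD adds D → {B, C, D, E}. Minimal: {E}⁺ = {E}; {B}⁺ = {B, C} — none reach the full schema.
{C, E}⁺: CE→BD adds B, D → {B, C, D, E}. Minimal: {E}⁺ = {E}; {C}⁺ = {C} — none reach the full schema.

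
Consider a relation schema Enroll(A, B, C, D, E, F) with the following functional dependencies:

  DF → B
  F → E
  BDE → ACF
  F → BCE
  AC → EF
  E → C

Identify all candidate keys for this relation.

{D, F}⁺: DF→B adds B; F→E adds E; BDE→ACF adds A, C → {A, B, C, D, E, F}. Minimal: {F}⁺ = {B, C, E, F}; {D}⁺ = {D} — none reach the full schema.
{A, C, D}⁺: AC→EF adds E, F; DF→B adds B → {A, B, C, D, E, F}. Minimal: {C, D}⁺ = {C, D}; {A, D}⁺ = {A, D}; {A, C}⁺ = {A, B, C, E, F} — none reach the full schema.
{A, D, E}⁺: E→C adds C; AC→EF adds F; DF→B adds B → {A, B, C, D, E, F}. Minimal: {D, E}⁺ = {C, D, E}; {A, E}⁺ = {A, B, C, E, F}; {A, D}⁺ = {A, D} — none reach the full schema.
{B, D, E}⁺: BDE→ACF adds A, C, F → {A, B, C, D, E, F}. Minimal: {D, E}⁺ = {C, D, E}; {B, E}⁺ = {B, C, E}; {B, D}⁺ = {B, D} — none reach the full schema.
Any other superkey contains one of these as a subset, so there are no further candidate keys.

{D, F}, {A, C, D}, {A, D, E}, {B, D, E}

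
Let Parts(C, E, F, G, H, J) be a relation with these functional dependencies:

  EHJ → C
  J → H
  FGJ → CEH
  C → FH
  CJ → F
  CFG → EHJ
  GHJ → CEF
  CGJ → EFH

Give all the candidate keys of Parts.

CG; GJ

Attribute G never appears on the right-hand side of any dependency, so G must belong to every candidate key.
{G}⁺ = {G}, which is not all of the schema, so we must add further attributes.
{C, G}⁺: C→FH adds F, H; CFG→EHJ adds E, J → {C, E, F, G, H, J}.
{G, J}⁺: J→H adds H; GHJ→CEF adds C, E, F → {C, E, F, G, H, J}.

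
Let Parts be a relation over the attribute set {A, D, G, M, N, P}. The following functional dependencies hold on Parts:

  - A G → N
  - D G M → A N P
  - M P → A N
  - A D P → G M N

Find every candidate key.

{A, D, P}, {D, G, M}, {D, M, P}

Attribute D never appears on the right-hand side of any dependency, so D must belong to every candidate key.
{D}⁺ = {D}, which is not all of the schema, so we must add further attributes.
{A, D, P}⁺: ADP→GMN adds G, M, N → {A, D, G, M, N, P}.
{D, G, M}⁺: DGM→ANP adds A, N, P → {A, D, G, M, N, P}.
{D, M, P}⁺: MP→AN adds A, N; ADP→GMN adds G → {A, D, G, M, N, P}.
Any other superkey contains one of these as a subset, so there are no further candidate keys.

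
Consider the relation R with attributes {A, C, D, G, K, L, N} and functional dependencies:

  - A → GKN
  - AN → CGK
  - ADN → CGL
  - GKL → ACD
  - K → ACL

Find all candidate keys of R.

{A}⁺: A→GKN adds G, K, N; AN→CGK adds C; K→ACL adds L; GKL→ACD adds D → {A, C, D, G, K, L, N}.
{K}⁺: K→ACL adds A, C, L; A→GKN adds G, N; GKL→ACD adds D → {A, C, D, G, K, L, N}.

(A), (K)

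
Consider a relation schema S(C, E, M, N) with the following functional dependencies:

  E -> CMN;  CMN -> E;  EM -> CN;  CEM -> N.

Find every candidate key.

{E}, {C, M, N}

{E}⁺: E→CMN adds C, M, N → {C, E, M, N}.
{C, M, N}⁺: CMN→E adds E → {C, E, M, N}.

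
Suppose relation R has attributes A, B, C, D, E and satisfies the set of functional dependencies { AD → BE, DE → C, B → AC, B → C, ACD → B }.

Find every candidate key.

Attribute D never appears on the right-hand side of any dependency, so D must belong to every candidate key.
{D}⁺ = {D}, which is not all of the schema, so we must add further attributes.
{A, D}⁺: AD→BE adds B, E; DE→C adds C → {A, B, C, D, E}.
{B, D}⁺: B→AC adds A, C; AD→BE adds E → {A, B, C, D, E}.
Any other superkey contains one of these as a subset, so there are no further candidate keys.

{A, D}, {B, D}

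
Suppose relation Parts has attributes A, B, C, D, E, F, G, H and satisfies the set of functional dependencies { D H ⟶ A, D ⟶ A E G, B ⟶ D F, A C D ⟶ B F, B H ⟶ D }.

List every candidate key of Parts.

{B, C, H}, {C, D, H}

{B, C, H}⁺: B→DF adds D, F; DH→A adds A; D→AEG adds E, G → {A, B, C, D, E, F, G, H}. Minimal: {C, H}⁺ = {C, H}; {B, H}⁺ = {A, B, D, E, F, G, H}; {B, C}⁺ = {A, B, C, D, E, F, G} — none reach the full schema.
{C, D, H}⁺: DH→A adds A; D→AEG adds E, G; ACD→BF adds B, F → {A, B, C, D, E, F, G, H}. Minimal: {D, H}⁺ = {A, D, E, G, H}; {C, H}⁺ = {C, H}; {C, D}⁺ = {A, B, C, D, E, F, G} — none reach the full schema.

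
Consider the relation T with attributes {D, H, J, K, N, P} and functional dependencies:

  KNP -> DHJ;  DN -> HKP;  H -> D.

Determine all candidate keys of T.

{D, N}⁺: DN→HKP adds H, K, P; KNP→DHJ adds J → {D, H, J, K, N, P}. Minimal: {N}⁺ = {N}; {D}⁺ = {D} — none reach the full schema.
{H, N}⁺: H→D adds D; DN→HKP adds K, P; KNP→DHJ adds J → {D, H, J, K, N, P}. Minimal: {N}⁺ = {N}; {H}⁺ = {D, H} — none reach the full schema.
{K, N, P}⁺: KNP→DHJ adds D, H, J → {D, H, J, K, N, P}. Minimal: {N, P}⁺ = {N, P}; {K, P}⁺ = {K, P}; {K, N}⁺ = {K, N} — none reach the full schema.
Any other superkey contains one of these as a subset, so there are no further candidate keys.

(D, N), (H, N), (K, N, P)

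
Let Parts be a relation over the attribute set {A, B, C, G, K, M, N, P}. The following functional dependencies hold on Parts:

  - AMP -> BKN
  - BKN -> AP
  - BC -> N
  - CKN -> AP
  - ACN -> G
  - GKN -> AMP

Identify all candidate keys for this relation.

{B, C, K}, {C, K, N}, {A, C, M, P}

Attribute C never appears on the right-hand side of any dependency, so C must belong to every candidate key.
{C}⁺ = {C}, which is not all of the schema, so we must add further attributes.
{B, C, K}⁺: BC→N adds N; CKN→AP adds A, P; ACN→G adds G; GKN→AMP adds M → {A, B, C, G, K, M, N, P}. Minimal: {C, K}⁺ = {C, K}; {B, K}⁺ = {B, K}; {B, C}⁺ = {B, C, N} — none reach the full schema.
{C, K, N}⁺: CKN→AP adds A, P; ACN→G adds G; GKN→AMP adds M; AMP→BKN adds B → {A, B, C, G, K, M, N, P}. Minimal: {K, N}⁺ = {K, N}; {C, N}⁺ = {C, N}; {C, K}⁺ = {C, K} — none reach the full schema.
{A, C, M, P}⁺: AMP→BKN adds B, K, N; ACN→G adds G → {A, B, C, G, K, M, N, P}. Minimal: {C, M, P}⁺ = {C, M, P}; {A, M, P}⁺ = {A, B, K, M, N, P}; {A, C, P}⁺ = {A, C, P}; … — none reach the full schema.
Any other superkey contains one of these as a subset, so there are no further candidate keys.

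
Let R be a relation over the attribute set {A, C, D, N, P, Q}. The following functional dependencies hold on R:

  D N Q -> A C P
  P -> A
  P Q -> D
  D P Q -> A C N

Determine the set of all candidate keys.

PQ, DNQ

Attribute Q never appears on the right-hand side of any dependency, so Q must belong to every candidate key.
{Q}⁺ = {Q}, which is not all of the schema, so we must add further attributes.
{P, Q}⁺: P→A adds A; PQ→D adds D; DPQ→ACN adds C, N → {A, C, D, N, P, Q}. Minimal: {Q}⁺ = {Q}; {P}⁺ = {A, P} — none reach the full schema.
{D, N, Q}⁺: DNQ→ACP adds A, C, P → {A, C, D, N, P, Q}. Minimal: {N, Q}⁺ = {N, Q}; {D, Q}⁺ = {D, Q}; {D, N}⁺ = {D, N} — none reach the full schema.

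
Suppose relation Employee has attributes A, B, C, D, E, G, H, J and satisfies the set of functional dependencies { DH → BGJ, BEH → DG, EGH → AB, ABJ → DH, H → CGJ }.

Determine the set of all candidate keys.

Attribute E never appears on the right-hand side of any dependency, so E must belong to every candidate key.
{E}⁺ = {E}, which is not all of the schema, so we must add further attributes.
{E, H}⁺: H→CGJ adds C, G, J; EGH→AB adds A, B; ABJ→DH adds D → {A, B, C, D, E, G, H, J}. Minimal: {H}⁺ = {C, G, H, J}; {E}⁺ = {E} — none reach the full schema.
{A, B, E, J}⁺: ABJ→DH adds D, H; H→CGJ adds C, G → {A, B, C, D, E, G, H, J}. Minimal: {B, E, J}⁺ = {B, E, J}; {A, E, J}⁺ = {A, E, J}; {A, B, J}⁺ = {A, B, C, D, G, H, J}; … — none reach the full schema.
Any other superkey contains one of these as a subset, so there are no further candidate keys.

(E, H), (A, B, E, J)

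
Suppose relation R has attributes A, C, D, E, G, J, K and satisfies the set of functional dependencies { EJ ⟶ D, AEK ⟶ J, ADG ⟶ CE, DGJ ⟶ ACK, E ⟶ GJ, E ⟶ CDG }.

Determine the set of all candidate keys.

E, ADG, DGJ

{E}⁺: E→GJ adds G, J; E→CDG adds C, D; DGJ→ACK adds A, K → {A, C, D, E, G, J, K}.
{A, D, G}⁺: ADG→CE adds C, E; E→GJ adds J; DGJ→ACK adds K → {A, C, D, E, G, J, K}. Minimal: {D, G}⁺ = {D, G}; {A, G}⁺ = {A, G}; {A, D}⁺ = {A, D} — none reach the full schema.
{D, G, J}⁺: DGJ→ACK adds A, C, K; ADG→CE adds E → {A, C, D, E, G, J, K}. Minimal: {G, J}⁺ = {G, J}; {D, J}⁺ = {D, J}; {D, G}⁺ = {D, G} — none reach the full schema.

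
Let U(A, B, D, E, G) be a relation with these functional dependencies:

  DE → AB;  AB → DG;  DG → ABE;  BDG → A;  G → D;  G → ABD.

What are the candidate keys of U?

{G}⁺: G→D adds D; G→ABD adds A, B; DG→ABE adds E → {A, B, D, E, G}.
{A, B}⁺: AB→DG adds D, G; DG→ABE adds E → {A, B, D, E, G}. Minimal: {B}⁺ = {B}; {A}⁺ = {A} — none reach the full schema.
{D, E}⁺: DE→AB adds A, B; AB→DG adds G → {A, B, D, E, G}. Minimal: {E}⁺ = {E}; {D}⁺ = {D} — none reach the full schema.

{G}, {A, B}, {D, E}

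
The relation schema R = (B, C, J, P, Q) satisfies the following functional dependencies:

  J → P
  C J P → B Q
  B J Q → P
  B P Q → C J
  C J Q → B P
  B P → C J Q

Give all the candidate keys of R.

{B, J}, {B, P}, {C, J}

{B, J}⁺: J→P adds P; BP→CJQ adds C, Q → {B, C, J, P, Q}. Minimal: {J}⁺ = {J, P}; {B}⁺ = {B} — none reach the full schema.
{B, P}⁺: BP→CJQ adds C, J, Q → {B, C, J, P, Q}. Minimal: {P}⁺ = {P}; {B}⁺ = {B} — none reach the full schema.
{C, J}⁺: J→P adds P; CJP→BQ adds B, Q → {B, C, J, P, Q}. Minimal: {J}⁺ = {J, P}; {C}⁺ = {C} — none reach the full schema.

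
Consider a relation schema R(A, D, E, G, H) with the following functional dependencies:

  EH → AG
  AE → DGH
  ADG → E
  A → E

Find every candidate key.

{A}⁺: A→E adds E; AE→DGH adds D, G, H → {A, D, E, G, H}.
{E, H}⁺: EH→AG adds A, G; AE→DGH adds D → {A, D, E, G, H}. Minimal: {H}⁺ = {H}; {E}⁺ = {E} — none reach the full schema.

{A}, {E, H}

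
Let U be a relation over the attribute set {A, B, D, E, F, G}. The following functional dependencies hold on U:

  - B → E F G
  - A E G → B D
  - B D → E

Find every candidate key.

Attribute A never appears on the right-hand side of any dependency, so A must belong to every candidate key.
{A}⁺ = {A}, which is not all of the schema, so we must add further attributes.
{A, B}⁺: B→EFG adds E, F, G; AEG→BD adds D → {A, B, D, E, F, G}. Minimal: {B}⁺ = {B, E, F, G}; {A}⁺ = {A} — none reach the full schema.
{A, E, G}⁺: AEG→BD adds B, D; B→EFG adds F → {A, B, D, E, F, G}. Minimal: {E, G}⁺ = {E, G}; {A, G}⁺ = {A, G}; {A, E}⁺ = {A, E} — none reach the full schema.
Any other superkey contains one of these as a subset, so there are no further candidate keys.

{A, B}; {A, E, G}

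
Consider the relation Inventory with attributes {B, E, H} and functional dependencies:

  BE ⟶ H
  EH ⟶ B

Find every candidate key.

{B, E}; {E, H}

Attribute E never appears on the right-hand side of any dependency, so E must belong to every candidate key.
{E}⁺ = {E}, which is not all of the schema, so we must add further attributes.
{B, E}⁺: BE→H adds H → {B, E, H}. Minimal: {E}⁺ = {E}; {B}⁺ = {B} — none reach the full schema.
{E, H}⁺: EH→B adds B → {B, E, H}. Minimal: {H}⁺ = {H}; {E}⁺ = {E} — none reach the full schema.
Any other superkey contains one of these as a subset, so there are no further candidate keys.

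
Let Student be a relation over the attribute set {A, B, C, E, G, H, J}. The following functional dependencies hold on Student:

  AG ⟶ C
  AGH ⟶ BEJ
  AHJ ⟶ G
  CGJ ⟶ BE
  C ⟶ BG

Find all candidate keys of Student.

ACH, AGH, AHJ

Attributes A, H never appear on any right-hand side, so every candidate key must contain {A, H}.
{A, H}⁺ = {A, H}, which is not all of the schema, so we must add further attributes.
{A, C, H}⁺: C→BG adds B, G; AGH→BEJ adds E, J → {A, B, C, E, G, H, J}. Minimal: {C, H}⁺ = {B, C, G, H}; {A, H}⁺ = {A, H}; {A, C}⁺ = {A, B, C, G} — none reach the full schema.
{A, G, H}⁺: AG→C adds C; AGH→BEJ adds B, E, J → {A, B, C, E, G, H, J}. Minimal: {G, H}⁺ = {G, H}; {A, H}⁺ = {A, H}; {A, G}⁺ = {A, B, C, G} — none reach the full schema.
{A, H, J}⁺: AHJ→G adds G; AG→C adds C; AGH→BEJ adds B, E → {A, B, C, E, G, H, J}. Minimal: {H, J}⁺ = {H, J}; {A, J}⁺ = {A, J}; {A, H}⁺ = {A, H} — none reach the full schema.
Any other superkey contains one of these as a subset, so there are no further candidate keys.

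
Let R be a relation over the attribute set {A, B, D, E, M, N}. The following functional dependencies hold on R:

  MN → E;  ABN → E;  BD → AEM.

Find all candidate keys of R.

Attributes B, D, N never appear on any right-hand side, so every candidate key must contain {B, D, N}.
{B, D, N}⁺ = {A, B, D, E, M, N}, which is all of the schema, so {B, D, N} is the only candidate key.

{B, D, N}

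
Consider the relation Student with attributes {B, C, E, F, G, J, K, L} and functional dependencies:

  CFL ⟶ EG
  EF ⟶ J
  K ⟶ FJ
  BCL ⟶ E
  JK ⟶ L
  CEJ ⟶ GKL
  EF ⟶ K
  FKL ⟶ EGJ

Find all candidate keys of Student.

Attributes B, C never appear on any right-hand side, so every candidate key must contain {B, C}.
{B, C}⁺ = {B, C}, which is not all of the schema, so we must add further attributes.
{B, C, K}⁺: K→FJ adds F, J; JK→L adds L; FKL→EGJ adds E, G → {B, C, E, F, G, J, K, L}. Minimal: {C, K}⁺ = {C, E, F, G, J, K, L}; {B, K}⁺ = {B, E, F, G, J, K, L}; {B, C}⁺ = {B, C} — none reach the full schema.
{B, C, E, F}⁺: EF→J adds J; CEJ→GKL adds G, K, L → {B, C, E, F, G, J, K, L}. Minimal: {C, E, F}⁺ = {C, E, F, G, J, K, L}; {B, E, F}⁺ = {B, E, F, G, J, K, L}; {B, C, F}⁺ = {B, C, F}; … — none reach the full schema.
{B, C, E, J}⁺: CEJ→GKL adds G, K, L; K→FJ adds F → {B, C, E, F, G, J, K, L}. Minimal: {C, E, J}⁺ = {C, E, F, G, J, K, L}; {B, E, J}⁺ = {B, E, J}; {B, C, J}⁺ = {B, C, J}; … — none reach the full schema.
{B, C, F, L}⁺: CFL→EG adds E, G; EF→J adds J; CEJ→GKL adds K → {B, C, E, F, G, J, K, L}. Minimal: {C, F, L}⁺ = {C, E, F, G, J, K, L}; {B, F, L}⁺ = {B, F, L}; {B, C, L}⁺ = {B, C, E, L}; … — none reach the full schema.
{B, C, J, L}⁺: BCL→E adds E; CEJ→GKL adds G, K; K→FJ adds F → {B, C, E, F, G, J, K, L}. Minimal: {C, J, L}⁺ = {C, J, L}; {B, J, L}⁺ = {B, J, L}; {B, C, L}⁺ = {B, C, E, L}; … — none reach the full schema.

{B, C, K}, {B, C, E, F}, {B, C, E, J}, {B, C, F, L}, {B, C, J, L}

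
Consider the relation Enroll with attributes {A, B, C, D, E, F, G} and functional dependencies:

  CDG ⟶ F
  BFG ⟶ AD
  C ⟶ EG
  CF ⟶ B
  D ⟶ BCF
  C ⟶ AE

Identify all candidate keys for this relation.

{D}⁺: D→BCF adds B, C, F; C→AE adds A, E; C→EG adds G → {A, B, C, D, E, F, G}.
{C, F}⁺: C→EG adds E, G; CF→B adds B; C→AE adds A; BFG→AD adds D → {A, B, C, D, E, F, G}. Minimal: {F}⁺ = {F}; {C}⁺ = {A, C, E, G} — none reach the full schema.
{B, F, G}⁺: BFG→AD adds A, D; D→BCF adds C; C→AE adds E → {A, B, C, D, E, F, G}. Minimal: {F, G}⁺ = {F, G}; {B, G}⁺ = {B, G}; {B, F}⁺ = {B, F} — none reach the full schema.

(D), (C, F), (B, F, G)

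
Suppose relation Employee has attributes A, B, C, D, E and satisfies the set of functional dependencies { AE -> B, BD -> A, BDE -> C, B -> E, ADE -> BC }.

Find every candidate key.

Attribute D never appears on the right-hand side of any dependency, so D must belong to every candidate key.
{D}⁺ = {D}, which is not all of the schema, so we must add further attributes.
{B, D}⁺: BD→A adds A; B→E adds E; ADE→BC adds C → {A, B, C, D, E}. Minimal: {D}⁺ = {D}; {B}⁺ = {B, E} — none reach the full schema.
{A, D, E}⁺: AE→B adds B; BDE→C adds C → {A, B, C, D, E}. Minimal: {D, E}⁺ = {D, E}; {A, E}⁺ = {A, B, E}; {A, D}⁺ = {A, D} — none reach the full schema.
Any other superkey contains one of these as a subset, so there are no further candidate keys.

{B, D}; {A, D, E}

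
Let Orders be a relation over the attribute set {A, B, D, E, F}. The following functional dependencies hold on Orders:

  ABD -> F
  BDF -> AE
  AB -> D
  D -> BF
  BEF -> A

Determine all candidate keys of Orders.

{D}⁺: D→BF adds B, F; BDF→AE adds A, E → {A, B, D, E, F}.
{A, B}⁺: AB→D adds D; D→BF adds F; BDF→AE adds E → {A, B, D, E, F}. Minimal: {B}⁺ = {B}; {A}⁺ = {A} — none reach the full schema.
{B, E, F}⁺: BEF→A adds A; AB→D adds D → {A, B, D, E, F}. Minimal: {E, F}⁺ = {E, F}; {B, F}⁺ = {B, F}; {B, E}⁺ = {B, E} — none reach the full schema.

(D), (A, B), (B, E, F)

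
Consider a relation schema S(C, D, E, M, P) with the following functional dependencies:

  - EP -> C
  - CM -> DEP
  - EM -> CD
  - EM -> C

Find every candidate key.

Attribute M never appears on the right-hand side of any dependency, so M must belong to every candidate key.
{M}⁺ = {M}, which is not all of the schema, so we must add further attributes.
{C, M}⁺: CM→DEP adds D, E, P → {C, D, E, M, P}.
{E, M}⁺: EM→CD adds C, D; CM→DEP adds P → {C, D, E, M, P}.

{C, M}, {E, M}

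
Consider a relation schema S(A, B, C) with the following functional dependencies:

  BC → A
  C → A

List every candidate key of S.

(B, C)

Attributes B, C never appear on any right-hand side, so every candidate key must contain {B, C}.
{B, C}⁺ = {A, B, C}, which is all of the schema, so {B, C} is the only candidate key.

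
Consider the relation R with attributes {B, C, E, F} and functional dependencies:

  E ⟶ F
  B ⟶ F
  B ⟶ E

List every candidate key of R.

Attributes B, C never appear on any right-hand side, so every candidate key must contain {B, C}.
{B, C}⁺ = {B, C, E, F}, which is all of the schema, so {B, C} is the only candidate key.

BC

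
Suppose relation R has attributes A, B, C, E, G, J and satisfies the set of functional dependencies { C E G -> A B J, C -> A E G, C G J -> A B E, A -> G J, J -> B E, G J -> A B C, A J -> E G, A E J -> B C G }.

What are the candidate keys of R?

{A}, {C}, {G, J}

{A}⁺: A→GJ adds G, J; J→BE adds B, E; GJ→ABC adds C → {A, B, C, E, G, J}.
{C}⁺: C→AEG adds A, E, G; A→GJ adds J; J→BE adds B → {A, B, C, E, G, J}.
{G, J}⁺: J→BE adds B, E; GJ→ABC adds A, C → {A, B, C, E, G, J}.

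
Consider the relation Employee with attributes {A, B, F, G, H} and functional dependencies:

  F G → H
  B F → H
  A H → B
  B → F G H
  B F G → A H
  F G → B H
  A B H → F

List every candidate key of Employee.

{B}⁺: B→FGH adds F, G, H; BFG→AH adds A → {A, B, F, G, H}.
{A, H}⁺: AH→B adds B; B→FGH adds F, G → {A, B, F, G, H}. Minimal: {H}⁺ = {H}; {A}⁺ = {A} — none reach the full schema.
{F, G}⁺: FG→H adds H; FG→BH adds B; BFG→AH adds A → {A, B, F, G, H}. Minimal: {G}⁺ = {G}; {F}⁺ = {F} — none reach the full schema.
Any other superkey contains one of these as a subset, so there are no further candidate keys.

{B}; {A, H}; {F, G}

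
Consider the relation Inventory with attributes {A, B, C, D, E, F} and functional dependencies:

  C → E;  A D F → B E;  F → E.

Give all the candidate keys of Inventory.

(A, C, D, F)

Attributes A, C, D, F never appear on any right-hand side, so every candidate key must contain {A, C, D, F}.
{A, C, D, F}⁺ = {A, B, C, D, E, F}, which is all of the schema, so {A, C, D, F} is the only candidate key.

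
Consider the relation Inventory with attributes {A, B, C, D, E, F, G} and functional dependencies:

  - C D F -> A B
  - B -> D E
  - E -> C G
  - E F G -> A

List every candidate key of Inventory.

{B, F}; {C, D, F}; {D, E, F}

Attribute F never appears on the right-hand side of any dependency, so F must belong to every candidate key.
{F}⁺ = {F}, which is not all of the schema, so we must add further attributes.
{B, F}⁺: B→DE adds D, E; E→CG adds C, G; EFG→A adds A → {A, B, C, D, E, F, G}. Minimal: {F}⁺ = {F}; {B}⁺ = {B, C, D, E, G} — none reach the full schema.
{C, D, F}⁺: CDF→AB adds A, B; B→DE adds E; E→CG adds G → {A, B, C, D, E, F, G}. Minimal: {D, F}⁺ = {D, F}; {C, F}⁺ = {C, F}; {C, D}⁺ = {C, D} — none reach the full schema.
{D, E, F}⁺: E→CG adds C, G; EFG→A adds A; CDF→AB adds B → {A, B, C, D, E, F, G}. Minimal: {E, F}⁺ = {A, C, E, F, G}; {D, F}⁺ = {D, F}; {D, E}⁺ = {C, D, E, G} — none reach the full schema.
Any other superkey contains one of these as a subset, so there are no further candidate keys.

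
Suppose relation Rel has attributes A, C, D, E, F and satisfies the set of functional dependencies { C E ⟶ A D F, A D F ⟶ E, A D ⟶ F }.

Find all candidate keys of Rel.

{C, E}, {A, C, D}

Attribute C never appears on the right-hand side of any dependency, so C must belong to every candidate key.
{C}⁺ = {C}, which is not all of the schema, so we must add further attributes.
{C, E}⁺: CE→ADF adds A, D, F → {A, C, D, E, F}. Minimal: {E}⁺ = {E}; {C}⁺ = {C} — none reach the full schema.
{A, C, D}⁺: AD→F adds F; ADF→E adds E → {A, C, D, E, F}. Minimal: {C, D}⁺ = {C, D}; {A, D}⁺ = {A, D, E, F}; {A, C}⁺ = {A, C} — none reach the full schema.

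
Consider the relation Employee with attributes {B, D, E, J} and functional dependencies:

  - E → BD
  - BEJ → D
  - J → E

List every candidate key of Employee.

(J)

Attribute J never appears on the right-hand side of any dependency, so J must belong to every candidate key.
{J}⁺ = {B, D, E, J}, which is all of the schema, so {J} is the only candidate key.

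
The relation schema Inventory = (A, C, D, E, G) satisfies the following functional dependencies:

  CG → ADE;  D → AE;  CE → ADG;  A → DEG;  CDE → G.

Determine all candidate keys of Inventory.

Attribute C never appears on the right-hand side of any dependency, so C must belong to every candidate key.
{C}⁺ = {C}, which is not all of the schema, so we must add further attributes.
{A, C}⁺: A→DEG adds D, E, G → {A, C, D, E, G}. Minimal: {C}⁺ = {C}; {A}⁺ = {A, D, E, G} — none reach the full schema.
{C, D}⁺: D→AE adds A, E; CE→ADG adds G → {A, C, D, E, G}. Minimal: {D}⁺ = {A, D, E, G}; {C}⁺ = {C} — none reach the full schema.
{C, E}⁺: CE→ADG adds A, D, G → {A, C, D, E, G}. Minimal: {E}⁺ = {E}; {C}⁺ = {C} — none reach the full schema.
{C, G}⁺: CG→ADE adds A, D, E → {A, C, D, E, G}. Minimal: {G}⁺ = {G}; {C}⁺ = {C} — none reach the full schema.
Any other superkey contains one of these as a subset, so there are no further candidate keys.

{A, C}; {C, D}; {C, E}; {C, G}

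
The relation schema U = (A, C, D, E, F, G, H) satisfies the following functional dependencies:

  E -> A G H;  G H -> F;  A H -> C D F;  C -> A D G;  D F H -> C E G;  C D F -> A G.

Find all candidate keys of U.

{E}; {A, H}; {C, H}; {D, F, H}; {D, G, H}

{E}⁺: E→AGH adds A, G, H; GH→F adds F; AH→CDF adds C, D → {A, C, D, E, F, G, H}.
{A, H}⁺: AH→CDF adds C, D, F; C→ADG adds G; DFH→CEG adds E → {A, C, D, E, F, G, H}. Minimal: {H}⁺ = {H}; {A}⁺ = {A} — none reach the full schema.
{C, H}⁺: C→ADG adds A, D, G; GH→F adds F; DFH→CEG adds E → {A, C, D, E, F, G, H}. Minimal: {H}⁺ = {H}; {C}⁺ = {A, C, D, G} — none reach the full schema.
{D, F, H}⁺: DFH→CEG adds C, E, G; CDF→AG adds A → {A, C, D, E, F, G, H}. Minimal: {F, H}⁺ = {F, H}; {D, H}⁺ = {D, H}; {D, F}⁺ = {D, F} — none reach the full schema.
{D, G, H}⁺: GH→F adds F; DFH→CEG adds C, E; CDF→AG adds A → {A, C, D, E, F, G, H}. Minimal: {G, H}⁺ = {F, G, H}; {D, H}⁺ = {D, H}; {D, G}⁺ = {D, G} — none reach the full schema.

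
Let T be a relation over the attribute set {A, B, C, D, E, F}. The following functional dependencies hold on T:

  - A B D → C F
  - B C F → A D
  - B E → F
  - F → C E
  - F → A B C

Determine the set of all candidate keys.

{F}⁺: F→CE adds C, E; F→ABC adds A, B; BCF→AD adds D → {A, B, C, D, E, F}.
{B, E}⁺: BE→F adds F; F→CE adds C; F→ABC adds A; BCF→AD adds D → {A, B, C, D, E, F}. Minimal: {E}⁺ = {E}; {B}⁺ = {B} — none reach the full schema.
{A, B, D}⁺: ABD→CF adds C, F; F→CE adds E → {A, B, C, D, E, F}. Minimal: {B, D}⁺ = {B, D}; {A, D}⁺ = {A, D}; {A, B}⁺ = {A, B} — none reach the full schema.

{F}, {B, E}, {A, B, D}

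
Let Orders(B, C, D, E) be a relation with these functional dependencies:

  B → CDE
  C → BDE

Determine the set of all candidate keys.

{B}⁺: B→CDE adds C, D, E → {B, C, D, E}.
{C}⁺: C→BDE adds B, D, E → {B, C, D, E}.
Any other superkey contains one of these as a subset, so there are no further candidate keys.

{B}; {C}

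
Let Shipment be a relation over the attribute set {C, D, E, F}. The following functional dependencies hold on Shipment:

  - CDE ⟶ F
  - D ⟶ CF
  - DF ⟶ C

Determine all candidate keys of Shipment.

Attributes D, E never appear on any right-hand side, so every candidate key must contain {D, E}.
{D, E}⁺ = {C, D, E, F}, which is all of the schema, so {D, E} is the only candidate key.

{D, E}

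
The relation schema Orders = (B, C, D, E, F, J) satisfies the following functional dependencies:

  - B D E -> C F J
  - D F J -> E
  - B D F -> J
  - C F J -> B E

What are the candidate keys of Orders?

{B, D, E}⁺: BDE→CFJ adds C, F, J → {B, C, D, E, F, J}. Minimal: {D, E}⁺ = {D, E}; {B, E}⁺ = {B, E}; {B, D}⁺ = {B, D} — none reach the full schema.
{B, D, F}⁺: BDF→J adds J; DFJ→E adds E; BDE→CFJ adds C → {B, C, D, E, F, J}. Minimal: {D, F}⁺ = {D, F}; {B, F}⁺ = {B, F}; {B, D}⁺ = {B, D} — none reach the full schema.
{C, D, F, J}⁺: DFJ→E adds E; CFJ→BE adds B → {B, C, D, E, F, J}. Minimal: {D, F, J}⁺ = {D, E, F, J}; {C, F, J}⁺ = {B, C, E, F, J}; {C, D, J}⁺ = {C, D, J}; … — none reach the full schema.

(B, D, E); (B, D, F); (C, D, F, J)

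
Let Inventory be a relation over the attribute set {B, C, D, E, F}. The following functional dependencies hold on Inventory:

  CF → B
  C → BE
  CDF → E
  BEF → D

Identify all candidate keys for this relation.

(C, F)

Attributes C, F never appear on any right-hand side, so every candidate key must contain {C, F}.
{C, F}⁺ = {B, C, D, E, F}, which is all of the schema, so {C, F} is the only candidate key.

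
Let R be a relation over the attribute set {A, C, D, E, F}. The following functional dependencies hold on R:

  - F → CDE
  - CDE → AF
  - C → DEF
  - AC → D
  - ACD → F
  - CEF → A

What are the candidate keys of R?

{C}⁺: C→DEF adds D, E, F; CEF→A adds A → {A, C, D, E, F}.
{F}⁺: F→CDE adds C, D, E; CDE→AF adds A → {A, C, D, E, F}.

(C); (F)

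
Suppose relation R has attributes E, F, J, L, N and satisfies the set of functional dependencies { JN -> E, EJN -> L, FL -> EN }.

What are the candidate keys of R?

Attributes F, J never appear on any right-hand side, so every candidate key must contain {F, J}.
{F, J}⁺ = {F, J}, which is not all of the schema, so we must add further attributes.
{F, J, L}⁺: FL→EN adds E, N → {E, F, J, L, N}.
{F, J, N}⁺: JN→E adds E; EJN→L adds L → {E, F, J, L, N}.

FJL, FJN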